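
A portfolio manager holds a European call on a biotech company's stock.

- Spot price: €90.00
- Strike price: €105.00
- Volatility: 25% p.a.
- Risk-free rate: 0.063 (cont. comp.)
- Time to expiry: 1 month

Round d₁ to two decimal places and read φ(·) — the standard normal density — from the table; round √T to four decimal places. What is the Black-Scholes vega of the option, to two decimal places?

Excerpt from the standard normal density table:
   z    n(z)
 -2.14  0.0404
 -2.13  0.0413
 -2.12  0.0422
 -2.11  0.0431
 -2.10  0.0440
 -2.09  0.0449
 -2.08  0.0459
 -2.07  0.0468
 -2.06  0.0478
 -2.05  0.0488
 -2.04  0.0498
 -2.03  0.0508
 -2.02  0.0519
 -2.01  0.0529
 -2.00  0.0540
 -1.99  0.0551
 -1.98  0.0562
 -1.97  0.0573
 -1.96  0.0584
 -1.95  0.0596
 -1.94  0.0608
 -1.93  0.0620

1.32

σ√T = 0.25 × 0.2887 = 0.0722
ln(S/K) + (r + σ²/2)T = ln(90/105) + (0.063 + 0.25²/2)·0.08333 = -0.1542 + 0.0079 = -0.1463
d₁ = -0.1463 / 0.0722 = -2.0271 → -2.03
√T = √0.08333 = 0.2887
φ(d₁) = φ(-2.03) = 0.0508
vega = S·φ(d₁)·√T = 90·0.0508·0.2887 = 1.3199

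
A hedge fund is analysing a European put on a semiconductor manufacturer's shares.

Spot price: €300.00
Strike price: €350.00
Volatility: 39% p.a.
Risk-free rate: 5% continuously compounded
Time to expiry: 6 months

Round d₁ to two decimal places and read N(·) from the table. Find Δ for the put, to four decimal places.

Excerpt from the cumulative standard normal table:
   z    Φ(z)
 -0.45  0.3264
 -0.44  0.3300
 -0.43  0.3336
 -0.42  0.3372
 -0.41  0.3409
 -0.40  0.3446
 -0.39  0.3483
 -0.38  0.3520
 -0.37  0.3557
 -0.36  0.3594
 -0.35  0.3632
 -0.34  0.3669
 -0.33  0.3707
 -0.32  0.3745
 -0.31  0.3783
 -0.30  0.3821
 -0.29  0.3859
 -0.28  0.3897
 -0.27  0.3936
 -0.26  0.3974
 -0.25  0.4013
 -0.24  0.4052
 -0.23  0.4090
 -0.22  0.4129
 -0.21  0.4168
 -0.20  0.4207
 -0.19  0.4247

-0.6293

σ√T = 0.39 × 0.7071 = 0.2758
d₁ = [ln(300/350) + (0.05 + 0.39²/2)·0.5] / 0.2758 = [-0.1542 + 0.0630] / 0.2758 = -0.3304 → -0.33
N(d₁) = N(-0.33) = 0.3707
Δ_put = N(d₁) − 1 = 0.3707 − 1 = -0.6293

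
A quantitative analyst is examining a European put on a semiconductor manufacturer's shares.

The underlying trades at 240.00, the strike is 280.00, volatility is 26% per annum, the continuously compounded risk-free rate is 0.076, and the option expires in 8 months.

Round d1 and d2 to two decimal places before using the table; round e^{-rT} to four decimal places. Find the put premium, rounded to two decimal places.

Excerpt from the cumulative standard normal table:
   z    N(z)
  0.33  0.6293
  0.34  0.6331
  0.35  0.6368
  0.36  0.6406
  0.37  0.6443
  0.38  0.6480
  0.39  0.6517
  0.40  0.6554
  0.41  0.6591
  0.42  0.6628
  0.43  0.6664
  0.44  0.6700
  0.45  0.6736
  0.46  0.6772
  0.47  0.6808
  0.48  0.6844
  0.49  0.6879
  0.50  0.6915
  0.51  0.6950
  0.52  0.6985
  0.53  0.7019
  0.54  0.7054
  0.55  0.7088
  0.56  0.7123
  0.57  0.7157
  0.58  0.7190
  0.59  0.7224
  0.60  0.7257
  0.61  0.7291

T = 0.6667;  σ√T = 0.2123
d₁ = [ln(240/280) + (0.076 + 0.26²/2)·0.6667] / 0.2123 = [-0.1542 + 0.0732] / 0.2123 = -0.3813 ⇒ -0.38
d₂ = d₁ − σ√T = -0.3813 − 0.2123 = -0.5936 ⇒ -0.59
e^(−rT) = e^(−0.076·0.6667) = 0.9506
P = 280·0.9506·N(0.59) − 240·N(0.38) = 280·0.9506·0.7224 − 240·0.6480 = 192.2798 − 155.5200 = 36.7598

36.76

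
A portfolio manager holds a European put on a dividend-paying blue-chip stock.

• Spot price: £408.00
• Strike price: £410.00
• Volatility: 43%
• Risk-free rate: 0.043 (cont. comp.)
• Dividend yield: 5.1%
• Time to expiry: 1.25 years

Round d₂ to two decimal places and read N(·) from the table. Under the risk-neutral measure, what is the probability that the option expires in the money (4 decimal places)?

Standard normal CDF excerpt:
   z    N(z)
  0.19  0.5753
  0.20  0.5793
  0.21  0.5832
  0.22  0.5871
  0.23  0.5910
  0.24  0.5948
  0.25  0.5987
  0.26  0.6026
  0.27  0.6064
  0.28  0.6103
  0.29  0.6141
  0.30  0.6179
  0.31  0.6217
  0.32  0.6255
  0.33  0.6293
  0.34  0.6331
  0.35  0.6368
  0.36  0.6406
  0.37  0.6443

σ√T = 0.43 × 1.1180 = 0.4808
d₁ = [ln(408/410) + (0.043 − 0.051 + 0.43²/2)·1.25] / 0.4808 = [-0.0049 + 0.1056] / 0.4808 = 0.2094 ≈ 0.21
d₂ = d₁ − σ√T = 0.2094 − 0.4808 = -0.2713 ≈ -0.27
Pr(exercise) under Q = N(−d₂) = N(0.27) = 0.6064

0.6064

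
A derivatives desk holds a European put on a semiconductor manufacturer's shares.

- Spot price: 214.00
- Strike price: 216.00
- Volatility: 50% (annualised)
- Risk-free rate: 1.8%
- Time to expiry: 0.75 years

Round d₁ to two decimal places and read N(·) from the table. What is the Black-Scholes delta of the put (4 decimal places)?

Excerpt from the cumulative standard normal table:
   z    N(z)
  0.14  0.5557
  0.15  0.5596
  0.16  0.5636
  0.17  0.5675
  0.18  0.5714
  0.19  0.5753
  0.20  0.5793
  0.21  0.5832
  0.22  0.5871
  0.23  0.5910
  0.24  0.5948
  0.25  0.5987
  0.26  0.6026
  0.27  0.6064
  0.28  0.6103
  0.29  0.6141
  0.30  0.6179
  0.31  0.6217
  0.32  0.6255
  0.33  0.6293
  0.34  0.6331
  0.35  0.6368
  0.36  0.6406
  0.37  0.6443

-0.4090

σ√T = 0.5·√0.75 = 0.4330
ln(S/K) + (r + σ²/2)T = ln(214/216) + (0.018 + 0.5²/2)·0.75 = -0.0093 + 0.1072 = 0.0979
d₁ = 0.0979 / 0.4330 = 0.2262 which rounds to 0.23
N(d₁) = N(0.23) = 0.5910
Δ_put = N(d₁) − 1 = 0.5910 − 1 = -0.4090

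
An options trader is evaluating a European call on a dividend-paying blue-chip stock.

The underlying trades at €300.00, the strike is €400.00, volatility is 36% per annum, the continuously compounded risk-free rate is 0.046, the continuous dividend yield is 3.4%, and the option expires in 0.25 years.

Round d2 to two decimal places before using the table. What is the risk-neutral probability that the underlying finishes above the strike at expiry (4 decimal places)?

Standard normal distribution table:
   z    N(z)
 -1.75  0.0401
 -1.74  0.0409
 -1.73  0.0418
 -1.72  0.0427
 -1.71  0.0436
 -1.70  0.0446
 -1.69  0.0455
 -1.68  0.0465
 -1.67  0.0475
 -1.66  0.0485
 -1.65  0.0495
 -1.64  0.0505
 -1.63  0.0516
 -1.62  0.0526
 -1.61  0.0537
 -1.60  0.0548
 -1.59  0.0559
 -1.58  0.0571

0.0475

σ√T = 0.36·√0.25 = 0.1800
d₁ = [ln(300/400) + (0.046 − 0.034 + 0.36²/2)·0.25] / 0.1800 = [-0.2877 + 0.0192] / 0.1800 = -1.4916 which rounds to -1.49
d₂ = d₁ − σ√T = -1.4916 − 0.1800 = -1.6716 which rounds to -1.67
Pr(exercise) under Q = N(d₂) = 0.0475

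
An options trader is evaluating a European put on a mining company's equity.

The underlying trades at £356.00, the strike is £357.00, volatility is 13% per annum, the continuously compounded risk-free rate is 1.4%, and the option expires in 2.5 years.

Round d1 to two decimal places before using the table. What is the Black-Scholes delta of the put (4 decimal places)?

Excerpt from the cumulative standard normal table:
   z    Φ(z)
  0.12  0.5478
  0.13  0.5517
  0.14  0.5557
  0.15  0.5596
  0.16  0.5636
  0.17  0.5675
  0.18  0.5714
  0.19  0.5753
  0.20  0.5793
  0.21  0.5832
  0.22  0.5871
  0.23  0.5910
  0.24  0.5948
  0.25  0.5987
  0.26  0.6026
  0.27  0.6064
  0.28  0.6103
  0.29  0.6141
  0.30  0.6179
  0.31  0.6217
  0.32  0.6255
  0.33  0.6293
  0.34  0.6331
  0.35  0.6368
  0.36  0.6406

σ√T = 0.13 × 1.5811 = 0.2055
ln(S/K) + (r + σ²/2)T = ln(356/357) + (0.014 + 0.13²/2)·2.5 = -0.0028 + 0.0561 = 0.0533
d₁ = 0.0533 / 0.2055 = 0.2594 which rounds to 0.26
N(d₁) = N(0.26) = 0.6026
Δ_put = N(d₁) − 1 = 0.6026 − 1 = -0.3974

-0.3974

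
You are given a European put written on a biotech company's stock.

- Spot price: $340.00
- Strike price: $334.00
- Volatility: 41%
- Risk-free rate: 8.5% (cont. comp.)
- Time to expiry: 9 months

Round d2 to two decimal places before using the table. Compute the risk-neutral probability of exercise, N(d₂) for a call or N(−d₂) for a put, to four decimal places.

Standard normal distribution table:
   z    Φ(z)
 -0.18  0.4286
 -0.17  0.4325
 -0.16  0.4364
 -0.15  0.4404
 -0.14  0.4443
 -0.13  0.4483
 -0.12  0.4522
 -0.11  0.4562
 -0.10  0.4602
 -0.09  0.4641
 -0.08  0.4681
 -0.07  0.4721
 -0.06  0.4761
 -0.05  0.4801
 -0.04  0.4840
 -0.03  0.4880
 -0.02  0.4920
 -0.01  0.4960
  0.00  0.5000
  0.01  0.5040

T = 0.75;  σ√T = 0.3551
ln(S/K) + (r + σ²/2)T = ln(340/334) + (0.085 + 0.41²/2)·0.75 = 0.0178 + 0.1268 = 0.1446
d₁ = 0.1446 / 0.3551 = 0.4072 → 0.41
d₂ = d₁ − σ√T = 0.4072 − 0.3551 = 0.0522 → 0.05
Risk-neutral Pr[S_T < K] = N(−d₂) = N(-0.05) = 0.4801

0.4801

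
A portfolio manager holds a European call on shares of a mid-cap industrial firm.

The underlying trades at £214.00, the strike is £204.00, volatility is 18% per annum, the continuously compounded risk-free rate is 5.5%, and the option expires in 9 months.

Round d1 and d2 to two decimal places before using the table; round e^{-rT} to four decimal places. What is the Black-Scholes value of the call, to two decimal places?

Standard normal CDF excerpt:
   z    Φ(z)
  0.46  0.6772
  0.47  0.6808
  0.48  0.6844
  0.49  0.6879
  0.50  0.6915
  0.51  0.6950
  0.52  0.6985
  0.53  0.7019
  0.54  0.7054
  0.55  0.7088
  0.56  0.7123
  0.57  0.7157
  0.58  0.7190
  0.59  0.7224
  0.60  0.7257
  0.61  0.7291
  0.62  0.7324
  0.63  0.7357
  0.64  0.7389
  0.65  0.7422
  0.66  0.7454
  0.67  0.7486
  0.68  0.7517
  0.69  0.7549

σ√T = 0.18 × 0.8660 = 0.1559
d₁ = [ln(214/204) + (0.055 + 0.18²/2)·0.75] / 0.1559 = [0.0479 + 0.0534] / 0.1559 = 0.6496 → 0.65
d₂ = d₁ − σ√T = 0.6496 − 0.1559 = 0.4937 → 0.49
e^(−rT) = e^(−0.055·0.75) = 0.9596
C = 214·N(0.65) − 204·0.9596·N(0.49) = 214·0.7422 − 204·0.9596·0.6879 = 158.8308 − 134.6622 = 24.1686

£24.17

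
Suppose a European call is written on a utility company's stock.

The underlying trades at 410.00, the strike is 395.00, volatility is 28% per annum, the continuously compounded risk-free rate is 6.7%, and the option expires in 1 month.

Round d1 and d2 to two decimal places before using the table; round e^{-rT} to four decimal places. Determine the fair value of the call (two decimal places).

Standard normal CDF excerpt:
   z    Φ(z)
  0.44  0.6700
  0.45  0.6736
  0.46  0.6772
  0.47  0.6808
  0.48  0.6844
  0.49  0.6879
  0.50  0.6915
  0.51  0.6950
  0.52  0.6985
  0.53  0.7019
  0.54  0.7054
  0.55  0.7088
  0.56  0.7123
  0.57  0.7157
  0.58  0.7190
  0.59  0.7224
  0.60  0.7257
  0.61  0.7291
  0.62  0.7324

T = 0.08333;  σ√T = 0.0808
d₁ = [ln(410/395) + (0.067 + ½·0.28²)·0.08333] / (σ√T) = (0.0373 + 0.0089) / 0.0808 = 0.5706 ≈ 0.57
d₂ = 0.5706 − 0.0808 = 0.4898 ≈ 0.49
exp(−rT) = exp(−0.067·0.08333) = 0.9944
N(d₁) = N(0.57) = 0.7157;  N(d₂) = N(0.49) = 0.6879
C = 410·0.7157 − 395·0.9944·0.6879 = 293.4370 − 270.1989 = 23.2381

23.24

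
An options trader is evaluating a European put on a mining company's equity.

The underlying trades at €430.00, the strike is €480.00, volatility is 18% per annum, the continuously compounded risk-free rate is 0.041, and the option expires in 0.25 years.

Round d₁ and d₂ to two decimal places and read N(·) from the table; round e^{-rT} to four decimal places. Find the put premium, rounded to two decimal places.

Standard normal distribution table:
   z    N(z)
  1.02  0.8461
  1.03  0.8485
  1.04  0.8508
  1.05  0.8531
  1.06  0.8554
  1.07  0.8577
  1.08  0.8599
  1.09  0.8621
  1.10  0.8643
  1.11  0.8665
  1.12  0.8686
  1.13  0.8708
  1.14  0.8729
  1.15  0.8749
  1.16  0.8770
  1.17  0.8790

€47.85

σ√T = 0.18·√0.25 = 0.0900
ln(S/K) + (r + σ²/2)T = ln(430/480) + (0.041 + 0.18²/2)·0.25 = -0.1100 + 0.0143 = -0.0957
d₁ = -0.0957 / 0.0900 = -1.0633 → -1.06
d₂ = d₁ − σ√T = -1.0633 − 0.0900 = -1.1533 → -1.15
exp(−rT) = exp(−0.041·0.25) = 0.9898
N(−d₂) = N(1.15) = 0.8749;  N(−d₁) = N(1.06) = 0.8554
P = 480·0.9898·0.8749 − 430·0.8554 = 415.6685 − 367.8220 = 47.8465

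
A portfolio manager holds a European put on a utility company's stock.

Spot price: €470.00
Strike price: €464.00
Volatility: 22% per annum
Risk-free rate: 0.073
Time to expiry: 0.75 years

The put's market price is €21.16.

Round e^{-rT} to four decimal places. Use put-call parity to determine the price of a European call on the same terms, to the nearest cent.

exp(−rT) = exp(−0.073·0.75) = 0.9467
Put-call parity: C − P = S − K·e^(−rT) = 470 − 464·0.9467 = 470 − 439.2688 = 30.7312
C = P + (C − P) = 21.16 + (30.7312) = 51.8912

€51.89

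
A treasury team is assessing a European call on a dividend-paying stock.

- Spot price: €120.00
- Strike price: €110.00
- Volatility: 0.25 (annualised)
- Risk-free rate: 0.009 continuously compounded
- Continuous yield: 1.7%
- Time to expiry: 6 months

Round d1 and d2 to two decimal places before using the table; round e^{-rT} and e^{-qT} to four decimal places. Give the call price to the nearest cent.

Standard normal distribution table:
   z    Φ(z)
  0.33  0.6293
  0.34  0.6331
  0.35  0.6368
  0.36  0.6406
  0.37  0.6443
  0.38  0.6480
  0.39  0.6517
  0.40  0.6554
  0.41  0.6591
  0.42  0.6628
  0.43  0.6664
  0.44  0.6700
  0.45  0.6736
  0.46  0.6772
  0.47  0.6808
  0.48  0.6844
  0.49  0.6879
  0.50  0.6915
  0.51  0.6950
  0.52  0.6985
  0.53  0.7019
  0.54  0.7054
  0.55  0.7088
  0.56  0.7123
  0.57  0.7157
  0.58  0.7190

€13.79

σ√T = 0.25 × 0.7071 = 0.1768
d₁ = [ln(120/110) + (0.009 − 0.017 + 0.25²/2)·0.5] / 0.1768 = [0.0870 + 0.0116] / 0.1768 = 0.5580 which rounds to 0.56
d₂ = d₁ − σ√T = 0.5580 − 0.1768 = 0.3812 which rounds to 0.38
exp(−qT) = exp(−0.017·0.5) = 0.9915;  exp(−rT) = exp(−0.009·0.5) = 0.9955
C = 120·0.9915·N(0.56) − 110·0.9955·N(0.38) = 120·0.9915·0.7123 − 110·0.9955·0.6480 = 84.7495 − 70.9592 = 13.7902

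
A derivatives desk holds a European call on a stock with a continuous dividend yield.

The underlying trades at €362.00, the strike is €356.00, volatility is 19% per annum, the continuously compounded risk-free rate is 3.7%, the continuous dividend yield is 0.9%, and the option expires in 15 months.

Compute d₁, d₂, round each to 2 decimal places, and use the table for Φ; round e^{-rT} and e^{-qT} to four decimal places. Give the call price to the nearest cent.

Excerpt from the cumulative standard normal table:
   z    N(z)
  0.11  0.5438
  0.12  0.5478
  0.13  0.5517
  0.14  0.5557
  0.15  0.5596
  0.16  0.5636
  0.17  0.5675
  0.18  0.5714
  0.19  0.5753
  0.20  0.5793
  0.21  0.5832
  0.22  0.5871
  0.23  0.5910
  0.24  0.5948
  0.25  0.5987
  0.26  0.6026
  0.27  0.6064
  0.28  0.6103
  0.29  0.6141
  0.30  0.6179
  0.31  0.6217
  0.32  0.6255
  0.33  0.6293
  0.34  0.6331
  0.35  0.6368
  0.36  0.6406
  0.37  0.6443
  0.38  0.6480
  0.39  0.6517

σ√T = 0.19 × 1.1180 = 0.2124
d₁ = [ln(362/356) + (0.037 − 0.009 + 0.19²/2)·1.25] / 0.2124 = [0.0167 + 0.0576] / 0.2124 = 0.3497 which rounds to 0.35
d₂ = d₁ − σ√T = 0.3497 − 0.2124 = 0.1372 which rounds to 0.14
exp(−qT) = exp(−0.009·1.25) = 0.9888;  exp(−rT) = exp(−0.037·1.25) = 0.9548
N(d₁) = N(0.35) = 0.6368;  N(d₂) = N(0.14) = 0.5557
C = 362·0.9888·0.6368 − 356·0.9548·0.5557 = 227.9398 − 188.8873 = 39.0524

€39.05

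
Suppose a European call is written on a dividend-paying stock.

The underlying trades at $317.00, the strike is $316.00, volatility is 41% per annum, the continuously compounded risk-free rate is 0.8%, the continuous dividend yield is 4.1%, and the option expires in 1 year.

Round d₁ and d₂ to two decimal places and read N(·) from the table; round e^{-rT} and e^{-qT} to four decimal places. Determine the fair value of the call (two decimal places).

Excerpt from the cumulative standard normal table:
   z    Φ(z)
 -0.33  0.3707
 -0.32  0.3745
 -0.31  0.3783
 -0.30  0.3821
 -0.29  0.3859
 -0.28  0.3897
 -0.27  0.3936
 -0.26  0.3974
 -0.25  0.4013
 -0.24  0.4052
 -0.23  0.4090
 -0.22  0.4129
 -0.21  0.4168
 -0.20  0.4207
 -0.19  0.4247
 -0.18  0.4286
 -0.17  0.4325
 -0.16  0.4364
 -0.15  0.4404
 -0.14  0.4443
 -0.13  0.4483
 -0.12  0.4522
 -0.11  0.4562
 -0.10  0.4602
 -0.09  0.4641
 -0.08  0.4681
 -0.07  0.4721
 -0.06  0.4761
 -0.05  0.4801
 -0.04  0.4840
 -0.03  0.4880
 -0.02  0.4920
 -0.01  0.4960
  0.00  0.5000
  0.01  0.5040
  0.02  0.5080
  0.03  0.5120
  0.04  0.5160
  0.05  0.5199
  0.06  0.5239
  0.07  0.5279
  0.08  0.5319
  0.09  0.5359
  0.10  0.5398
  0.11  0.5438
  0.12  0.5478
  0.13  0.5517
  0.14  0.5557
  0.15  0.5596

$45.70

T = 1;  σ√T = 0.4100
d₁ = [ln(317/316) + (0.008 − 0.041 + ½·0.41²)·1] / (σ√T) = (0.0032 + 0.0510) / 0.4100 = 0.1322 ⇒ 0.13
d₂ = 0.1322 − 0.4100 = -0.2778 ⇒ -0.28
exp(−qT) = exp(−0.041·1) = 0.9598;  exp(−rT) = exp(−0.008·1) = 0.9920
N(d₁) = N(0.13) = 0.5517;  N(d₂) = N(-0.28) = 0.3897
C = 317·0.9598·0.5517 − 316·0.9920·0.3897 = 167.8584 − 122.1600 = 45.6983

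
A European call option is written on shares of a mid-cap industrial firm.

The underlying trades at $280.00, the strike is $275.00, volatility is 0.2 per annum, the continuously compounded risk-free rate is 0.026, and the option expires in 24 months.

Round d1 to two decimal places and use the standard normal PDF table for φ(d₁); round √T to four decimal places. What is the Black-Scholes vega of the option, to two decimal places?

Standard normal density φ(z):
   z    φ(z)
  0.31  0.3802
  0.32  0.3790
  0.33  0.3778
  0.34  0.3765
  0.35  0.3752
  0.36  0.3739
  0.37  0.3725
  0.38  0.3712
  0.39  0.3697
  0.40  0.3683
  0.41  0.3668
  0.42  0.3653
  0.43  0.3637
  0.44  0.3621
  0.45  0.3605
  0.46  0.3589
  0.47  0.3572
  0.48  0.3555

146.39

σ√T = 0.2·√2 = 0.2828
d₁ = [ln(280/275) + (0.026 + 0.2²/2)·2] / 0.2828 = [0.0180 + 0.0920] / 0.2828 = 0.3890 → 0.39
√T = √2 = 1.4142
φ(d₁) = φ(0.39) = 0.3697
vega = S·φ(d₁)·√T = 280·0.3697·1.4142 = 146.3923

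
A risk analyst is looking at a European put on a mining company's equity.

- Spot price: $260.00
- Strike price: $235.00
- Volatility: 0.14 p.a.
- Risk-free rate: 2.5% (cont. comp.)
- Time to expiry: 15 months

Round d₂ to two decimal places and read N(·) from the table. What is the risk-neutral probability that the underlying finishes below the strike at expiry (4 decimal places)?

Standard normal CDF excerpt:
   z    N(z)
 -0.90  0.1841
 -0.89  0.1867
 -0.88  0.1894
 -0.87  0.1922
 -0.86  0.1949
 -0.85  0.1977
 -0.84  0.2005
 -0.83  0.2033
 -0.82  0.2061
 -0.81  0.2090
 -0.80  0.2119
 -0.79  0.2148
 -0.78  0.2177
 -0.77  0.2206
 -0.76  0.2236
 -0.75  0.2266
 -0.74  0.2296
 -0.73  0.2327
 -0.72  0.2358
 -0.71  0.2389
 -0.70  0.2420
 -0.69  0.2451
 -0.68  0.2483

0.2206

T = 1.25;  σ√T = 0.1565
d₁ = [ln(260/235) + (0.025 + ½·0.14²)·1.25] / (σ√T) = (0.1011 + 0.0435) / 0.1565 = 0.9238 ⇒ 0.92
d₂ = 0.9238 − 0.1565 = 0.7673 ⇒ 0.77
Risk-neutral Pr[S_T < K] = N(−d₂) = N(-0.77) = 0.2206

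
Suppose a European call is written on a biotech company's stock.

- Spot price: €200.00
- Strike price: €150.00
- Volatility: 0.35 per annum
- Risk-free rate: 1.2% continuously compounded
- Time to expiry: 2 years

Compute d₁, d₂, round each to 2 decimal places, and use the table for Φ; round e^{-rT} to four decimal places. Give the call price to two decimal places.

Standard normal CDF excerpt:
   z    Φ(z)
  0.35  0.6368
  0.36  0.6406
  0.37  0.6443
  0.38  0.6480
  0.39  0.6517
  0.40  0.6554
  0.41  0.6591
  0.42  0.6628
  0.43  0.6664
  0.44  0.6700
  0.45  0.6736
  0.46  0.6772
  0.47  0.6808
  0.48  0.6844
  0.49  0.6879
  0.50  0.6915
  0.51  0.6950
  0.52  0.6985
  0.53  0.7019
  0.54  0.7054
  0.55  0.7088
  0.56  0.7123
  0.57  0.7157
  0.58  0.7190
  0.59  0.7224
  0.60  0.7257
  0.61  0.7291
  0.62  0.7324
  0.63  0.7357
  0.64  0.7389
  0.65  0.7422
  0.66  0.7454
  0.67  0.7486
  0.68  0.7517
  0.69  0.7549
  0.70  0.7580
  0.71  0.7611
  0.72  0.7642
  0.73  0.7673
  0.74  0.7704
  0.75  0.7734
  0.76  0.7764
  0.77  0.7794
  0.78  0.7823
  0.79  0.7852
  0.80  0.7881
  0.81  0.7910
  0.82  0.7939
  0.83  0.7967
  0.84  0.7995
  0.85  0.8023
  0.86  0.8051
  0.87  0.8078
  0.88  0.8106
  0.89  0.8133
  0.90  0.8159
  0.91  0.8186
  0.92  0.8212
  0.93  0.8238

T = 2;  σ√T = 0.4950
d₁ = [ln(200/150) + (0.012 + ½·0.35²)·2] / (σ√T) = (0.2877 + 0.1465) / 0.4950 = 0.8772 which rounds to 0.88
d₂ = 0.8772 − 0.4950 = 0.3822 which rounds to 0.38
e^(−rT) = e^(−0.012·2) = 0.9763
N(d₁) = N(0.88) = 0.8106;  N(d₂) = N(0.38) = 0.6480
C = 200·0.8106 − 150·0.9763·0.6480 = 162.1200 − 94.8964 = 67.2236

€67.22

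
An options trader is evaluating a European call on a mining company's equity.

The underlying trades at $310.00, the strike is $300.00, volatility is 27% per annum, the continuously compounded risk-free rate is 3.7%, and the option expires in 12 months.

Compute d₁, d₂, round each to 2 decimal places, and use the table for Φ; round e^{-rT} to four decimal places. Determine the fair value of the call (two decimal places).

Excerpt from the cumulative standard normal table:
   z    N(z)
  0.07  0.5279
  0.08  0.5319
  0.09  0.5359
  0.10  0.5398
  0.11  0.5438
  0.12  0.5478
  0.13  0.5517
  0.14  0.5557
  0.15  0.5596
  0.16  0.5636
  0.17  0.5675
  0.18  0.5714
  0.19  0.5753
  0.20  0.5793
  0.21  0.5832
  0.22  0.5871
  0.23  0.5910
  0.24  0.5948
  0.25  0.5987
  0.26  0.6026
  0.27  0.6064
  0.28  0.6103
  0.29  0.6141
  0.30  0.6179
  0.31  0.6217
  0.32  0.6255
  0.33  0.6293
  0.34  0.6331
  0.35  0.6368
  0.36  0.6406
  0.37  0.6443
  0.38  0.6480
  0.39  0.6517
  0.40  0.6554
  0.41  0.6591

$43.65

T = 1;  σ√T = 0.2700
d₁ = [ln(310/300) + (0.037 + 0.27²/2)·1] / 0.2700 = [0.0328 + 0.0735] / 0.2700 = 0.3935 ⇒ 0.39
d₂ = d₁ − σ√T = 0.3935 − 0.2700 = 0.1235 ⇒ 0.12
exp(−rT) = exp(−0.037·1) = 0.9637
C = 310·N(0.39) − 300·0.9637·N(0.12) = 310·0.6517 − 300·0.9637·0.5478 = 202.0270 − 158.3745 = 43.6525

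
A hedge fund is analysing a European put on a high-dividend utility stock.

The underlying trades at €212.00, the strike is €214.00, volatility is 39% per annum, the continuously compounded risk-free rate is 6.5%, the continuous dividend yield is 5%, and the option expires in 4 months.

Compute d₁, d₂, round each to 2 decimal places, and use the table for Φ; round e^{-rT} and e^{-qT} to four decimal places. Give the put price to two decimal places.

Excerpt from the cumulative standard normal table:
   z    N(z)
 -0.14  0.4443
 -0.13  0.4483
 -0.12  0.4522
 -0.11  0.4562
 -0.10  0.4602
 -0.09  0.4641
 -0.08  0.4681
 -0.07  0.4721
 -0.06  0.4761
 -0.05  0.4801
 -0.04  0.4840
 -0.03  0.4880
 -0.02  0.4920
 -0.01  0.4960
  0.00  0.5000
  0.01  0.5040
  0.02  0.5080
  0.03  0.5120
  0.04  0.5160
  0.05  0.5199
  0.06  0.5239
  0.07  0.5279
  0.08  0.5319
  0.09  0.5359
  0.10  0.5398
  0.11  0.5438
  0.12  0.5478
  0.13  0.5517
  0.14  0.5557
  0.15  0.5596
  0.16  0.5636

T = 0.3333;  σ√T = 0.2252
d₁ = [ln(212/214) + (0.065 − 0.05 + ½·0.39²)·0.3333] / (σ√T) = (-0.0094 + 0.0304) / 0.2252 = 0.0931 ⇒ 0.09
d₂ = 0.0931 − 0.2252 = -0.1321 ⇒ -0.13
e^(−qT) = e^(−0.05·0.3333) = 0.9835;  e^(−rT) = e^(−0.065·0.3333) = 0.9786
N(−d₂) = N(0.13) = 0.5517;  N(−d₁) = N(-0.09) = 0.4641
P = 214·0.9786·0.5517 − 212·0.9835·0.4641 = 115.5372 − 96.7658 = 18.7715

€18.77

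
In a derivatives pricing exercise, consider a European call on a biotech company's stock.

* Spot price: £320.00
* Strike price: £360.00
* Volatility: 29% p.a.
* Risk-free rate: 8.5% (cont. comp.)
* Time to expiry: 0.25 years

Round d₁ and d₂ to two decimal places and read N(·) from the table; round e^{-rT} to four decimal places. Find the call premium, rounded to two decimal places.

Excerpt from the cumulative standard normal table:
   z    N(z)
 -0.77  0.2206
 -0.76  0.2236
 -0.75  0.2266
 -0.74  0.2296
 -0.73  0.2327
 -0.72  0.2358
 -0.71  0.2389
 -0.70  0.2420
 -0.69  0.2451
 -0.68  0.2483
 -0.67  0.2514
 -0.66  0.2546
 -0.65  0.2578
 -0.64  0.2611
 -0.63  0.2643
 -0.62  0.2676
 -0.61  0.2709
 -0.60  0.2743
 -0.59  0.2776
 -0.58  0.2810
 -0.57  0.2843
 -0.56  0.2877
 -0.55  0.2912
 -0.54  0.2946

T = 0.25;  σ√T = 0.1450
d₁ = [ln(320/360) + (0.085 + ½·0.29²)·0.25] / (σ√T) = (-0.1178 + 0.0318) / 0.1450 = -0.5932 ⇒ -0.59
d₂ = -0.5932 − 0.1450 = -0.7382 ⇒ -0.74
exp(−rT) = exp(−0.085·0.25) = 0.9790
N(d₁) = N(-0.59) = 0.2776;  N(d₂) = N(-0.74) = 0.2296
C = 320·0.2776 − 360·0.9790·0.2296 = 88.8320 − 80.9202 = 7.9118

£7.91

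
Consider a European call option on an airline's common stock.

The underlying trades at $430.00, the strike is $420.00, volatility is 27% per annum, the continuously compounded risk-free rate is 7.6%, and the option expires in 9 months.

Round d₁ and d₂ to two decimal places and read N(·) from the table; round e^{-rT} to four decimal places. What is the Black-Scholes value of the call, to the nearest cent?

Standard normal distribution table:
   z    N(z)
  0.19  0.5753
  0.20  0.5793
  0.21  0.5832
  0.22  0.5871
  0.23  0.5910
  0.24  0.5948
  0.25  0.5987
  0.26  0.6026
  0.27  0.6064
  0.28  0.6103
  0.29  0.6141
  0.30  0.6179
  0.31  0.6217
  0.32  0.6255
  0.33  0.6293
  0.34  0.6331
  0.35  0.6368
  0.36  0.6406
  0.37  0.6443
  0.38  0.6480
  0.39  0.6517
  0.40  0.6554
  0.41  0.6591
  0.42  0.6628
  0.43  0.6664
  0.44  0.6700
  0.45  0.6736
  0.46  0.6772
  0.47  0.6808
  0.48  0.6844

$56.73

σ√T = 0.27·√0.75 = 0.2338
d₁ = [ln(430/420) + (0.076 + 0.27²/2)·0.75] / 0.2338 = [0.0235 + 0.0843] / 0.2338 = 0.4613 ⇒ 0.46
d₂ = d₁ − σ√T = 0.4613 − 0.2338 = 0.2275 ⇒ 0.23
e^(−rT) = e^(−0.076·0.75) = 0.9446
C = 430·N(0.46) − 420·0.9446·N(0.23) = 430·0.6772 − 420·0.9446·0.5910 = 291.1960 − 234.4686 = 56.7274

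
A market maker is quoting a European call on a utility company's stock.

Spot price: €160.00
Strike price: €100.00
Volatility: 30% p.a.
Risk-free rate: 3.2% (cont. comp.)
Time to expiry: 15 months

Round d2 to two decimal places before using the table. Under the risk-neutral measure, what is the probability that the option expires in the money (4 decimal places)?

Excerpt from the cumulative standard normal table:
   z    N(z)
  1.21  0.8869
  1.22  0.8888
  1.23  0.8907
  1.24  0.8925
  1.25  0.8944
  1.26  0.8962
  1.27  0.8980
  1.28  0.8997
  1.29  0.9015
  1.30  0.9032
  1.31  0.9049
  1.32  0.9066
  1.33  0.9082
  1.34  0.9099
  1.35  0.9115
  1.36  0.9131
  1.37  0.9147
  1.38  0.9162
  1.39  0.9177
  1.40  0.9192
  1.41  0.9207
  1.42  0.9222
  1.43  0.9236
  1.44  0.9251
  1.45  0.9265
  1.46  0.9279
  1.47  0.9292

0.9115

σ√T = 0.3·√1.25 = 0.3354
d₁ = [ln(160/100) + (0.032 + 0.3²/2)·1.25] / 0.3354 = [0.4700 + 0.0963] / 0.3354 = 1.6882 ≈ 1.69
d₂ = d₁ − σ√T = 1.6882 − 0.3354 = 1.3528 ≈ 1.35
Risk-neutral Pr[S_T > K] = N(d₂) = N(1.35) = 0.9115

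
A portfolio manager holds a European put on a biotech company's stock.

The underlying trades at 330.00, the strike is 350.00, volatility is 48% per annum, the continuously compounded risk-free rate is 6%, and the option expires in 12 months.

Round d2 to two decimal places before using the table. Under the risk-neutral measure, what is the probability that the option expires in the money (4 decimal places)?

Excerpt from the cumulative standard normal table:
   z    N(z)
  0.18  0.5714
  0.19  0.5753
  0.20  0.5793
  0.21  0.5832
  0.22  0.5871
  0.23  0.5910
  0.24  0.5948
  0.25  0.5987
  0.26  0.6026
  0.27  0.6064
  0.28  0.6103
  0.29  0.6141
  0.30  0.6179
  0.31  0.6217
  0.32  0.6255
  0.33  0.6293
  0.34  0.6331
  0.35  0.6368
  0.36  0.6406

0.5948

σ√T = 0.48·√1 = 0.4800
ln(S/K) + (r + σ²/2)T = ln(330/350) + (0.06 + 0.48²/2)·1 = -0.0588 + 0.1752 = 0.1164
d₁ = 0.1164 / 0.4800 = 0.2424 ⇒ 0.24
d₂ = d₁ − σ√T = 0.2424 − 0.4800 = -0.2376 ⇒ -0.24
Pr(exercise) under Q = N(−d₂) = N(0.24) = 0.5948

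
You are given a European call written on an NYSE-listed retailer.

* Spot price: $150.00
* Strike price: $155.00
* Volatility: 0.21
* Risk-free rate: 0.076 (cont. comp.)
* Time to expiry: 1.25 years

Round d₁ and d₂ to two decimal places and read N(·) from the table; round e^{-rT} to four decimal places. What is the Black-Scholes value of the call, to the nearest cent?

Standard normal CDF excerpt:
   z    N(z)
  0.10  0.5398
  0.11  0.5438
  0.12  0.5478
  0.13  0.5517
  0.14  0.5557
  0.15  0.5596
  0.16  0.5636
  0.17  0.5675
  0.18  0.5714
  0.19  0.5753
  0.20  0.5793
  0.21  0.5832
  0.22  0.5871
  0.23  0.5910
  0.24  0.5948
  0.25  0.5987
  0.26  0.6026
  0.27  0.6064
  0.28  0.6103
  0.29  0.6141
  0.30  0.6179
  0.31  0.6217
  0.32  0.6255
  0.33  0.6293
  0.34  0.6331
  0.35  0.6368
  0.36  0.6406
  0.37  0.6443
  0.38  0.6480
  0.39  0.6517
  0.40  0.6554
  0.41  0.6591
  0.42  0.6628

$18.32

T = 1.25;  σ√T = 0.2348
d₁ = [ln(150/155) + (0.076 + 0.21²/2)·1.25] / 0.2348 = [-0.0328 + 0.1226] / 0.2348 = 0.3824 ≈ 0.38
d₂ = d₁ − σ√T = 0.3824 − 0.2348 = 0.1476 ≈ 0.15
exp(−rT) = exp(−0.076·1.25) = 0.9094
N(d₁) = N(0.38) = 0.6480;  N(d₂) = N(0.15) = 0.5596
C = 150·0.6480 − 155·0.9094·0.5596 = 97.2000 − 78.8795 = 18.3205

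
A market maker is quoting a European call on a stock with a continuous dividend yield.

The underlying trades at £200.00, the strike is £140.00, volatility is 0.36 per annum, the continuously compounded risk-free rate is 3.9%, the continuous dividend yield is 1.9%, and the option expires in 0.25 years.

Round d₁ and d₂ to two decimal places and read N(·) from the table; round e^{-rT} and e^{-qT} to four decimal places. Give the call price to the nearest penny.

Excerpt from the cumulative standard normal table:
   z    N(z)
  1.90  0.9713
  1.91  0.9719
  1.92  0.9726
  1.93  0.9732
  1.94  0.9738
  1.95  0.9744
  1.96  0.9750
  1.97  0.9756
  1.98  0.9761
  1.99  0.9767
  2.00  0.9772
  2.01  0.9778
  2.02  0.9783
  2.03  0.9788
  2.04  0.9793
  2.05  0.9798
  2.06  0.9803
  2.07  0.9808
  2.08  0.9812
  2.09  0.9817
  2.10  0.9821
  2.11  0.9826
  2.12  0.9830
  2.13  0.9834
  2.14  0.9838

σ√T = 0.36·√0.25 = 0.1800
d₁ = [ln(200/140) + (0.039 − 0.019 + 0.36²/2)·0.25] / 0.1800 = [0.3567 + 0.0212] / 0.1800 = 2.0993 which rounds to 2.10
d₂ = d₁ − σ√T = 2.0993 − 0.1800 = 1.9193 which rounds to 1.92
e^(−qT) = e^(−0.019·0.25) = 0.9953;  e^(−rT) = e^(−0.039·0.25) = 0.9903
N(d₁) = N(2.10) = 0.9821;  N(d₂) = N(1.92) = 0.9726
C = 200·0.9953·0.9821 − 140·0.9903·0.9726 = 195.4968 − 134.8432 = 60.6536

£60.65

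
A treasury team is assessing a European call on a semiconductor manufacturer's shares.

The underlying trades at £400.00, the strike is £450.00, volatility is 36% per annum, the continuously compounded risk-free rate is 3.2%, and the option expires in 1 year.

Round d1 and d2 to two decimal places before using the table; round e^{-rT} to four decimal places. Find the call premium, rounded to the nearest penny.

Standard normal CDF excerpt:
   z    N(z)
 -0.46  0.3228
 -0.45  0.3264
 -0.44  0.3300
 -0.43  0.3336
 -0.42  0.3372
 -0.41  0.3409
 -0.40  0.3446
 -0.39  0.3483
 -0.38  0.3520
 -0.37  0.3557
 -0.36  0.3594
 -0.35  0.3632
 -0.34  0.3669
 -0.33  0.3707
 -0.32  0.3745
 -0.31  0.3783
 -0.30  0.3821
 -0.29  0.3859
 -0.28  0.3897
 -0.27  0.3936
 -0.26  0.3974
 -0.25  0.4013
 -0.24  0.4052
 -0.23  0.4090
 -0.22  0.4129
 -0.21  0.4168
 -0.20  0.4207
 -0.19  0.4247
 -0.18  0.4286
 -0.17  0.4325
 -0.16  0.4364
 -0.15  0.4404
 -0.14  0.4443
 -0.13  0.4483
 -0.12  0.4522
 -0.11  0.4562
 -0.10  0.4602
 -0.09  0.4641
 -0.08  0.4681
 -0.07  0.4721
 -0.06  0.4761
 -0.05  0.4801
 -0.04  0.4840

σ√T = 0.36 × 1.0000 = 0.3600
d₁ = [ln(400/450) + (0.032 + 0.36²/2)·1] / 0.3600 = [-0.1178 + 0.0968] / 0.3600 = -0.0583 which rounds to -0.06
d₂ = d₁ − σ√T = -0.0583 − 0.3600 = -0.4183 which rounds to -0.42
e^(−rT) = e^(−0.032·1) = 0.9685
N(d₁) = N(-0.06) = 0.4761;  N(d₂) = N(-0.42) = 0.3372
C = 400·0.4761 − 450·0.9685·0.3372 = 190.4400 − 146.9602 = 43.4798

£43.48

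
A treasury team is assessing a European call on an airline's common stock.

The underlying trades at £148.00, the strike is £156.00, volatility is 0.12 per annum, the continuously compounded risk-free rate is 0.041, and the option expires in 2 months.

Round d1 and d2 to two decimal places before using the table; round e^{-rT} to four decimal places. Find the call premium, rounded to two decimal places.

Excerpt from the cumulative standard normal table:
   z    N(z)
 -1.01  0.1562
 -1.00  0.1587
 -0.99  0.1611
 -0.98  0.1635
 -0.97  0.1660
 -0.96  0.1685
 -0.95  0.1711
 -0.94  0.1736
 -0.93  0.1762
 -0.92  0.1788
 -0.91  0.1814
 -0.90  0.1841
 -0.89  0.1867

σ√T = 0.12·√0.1667 = 0.0490
d₁ = [ln(148/156) + (0.041 + 0.12²/2)·0.1667] / 0.0490 = [-0.0526 + 0.0080] / 0.0490 = -0.9106 ≈ -0.91
d₂ = d₁ − σ√T = -0.9106 − 0.0490 = -0.9596 ≈ -0.96
exp(−rT) = exp(−0.041·0.1667) = 0.9932
N(d₁) = N(-0.91) = 0.1814;  N(d₂) = N(-0.96) = 0.1685
C = 148·0.1814 − 156·0.9932·0.1685 = 26.8472 − 26.1073 = 0.7399

£0.74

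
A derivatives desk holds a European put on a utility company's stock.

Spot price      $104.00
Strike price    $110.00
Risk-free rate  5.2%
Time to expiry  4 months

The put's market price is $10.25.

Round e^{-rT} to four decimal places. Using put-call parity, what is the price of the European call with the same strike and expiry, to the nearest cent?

e^(−rT) = e^(−0.052·0.3333) = 0.9828
Put-call parity: C − P = S − K·e^(−rT) = 104 − 110·0.9828 = 104 − 108.1080 = -4.1080
C = P + (C − P) = 10.25 + (-4.1080) = 6.1420

$6.14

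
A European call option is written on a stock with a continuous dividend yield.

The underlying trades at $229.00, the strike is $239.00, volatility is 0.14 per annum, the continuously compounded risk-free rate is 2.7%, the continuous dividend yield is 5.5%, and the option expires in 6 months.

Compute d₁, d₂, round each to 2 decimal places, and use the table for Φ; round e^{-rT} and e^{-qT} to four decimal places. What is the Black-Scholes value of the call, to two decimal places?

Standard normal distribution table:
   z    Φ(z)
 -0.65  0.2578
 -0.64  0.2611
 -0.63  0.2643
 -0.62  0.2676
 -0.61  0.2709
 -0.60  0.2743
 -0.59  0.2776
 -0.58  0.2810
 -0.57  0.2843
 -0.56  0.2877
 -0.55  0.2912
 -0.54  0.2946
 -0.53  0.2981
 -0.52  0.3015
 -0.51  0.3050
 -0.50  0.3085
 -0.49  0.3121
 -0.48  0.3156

$4.07

T = 0.5;  σ√T = 0.0990
d₁ = [ln(229/239) + (0.027 − 0.055 + 0.14²/2)·0.5] / 0.0990 = [-0.0427 − 0.0091] / 0.0990 = -0.5237 → -0.52
d₂ = d₁ − σ√T = -0.5237 − 0.0990 = -0.6227 → -0.62
e^(−qT) = e^(−0.055·0.5) = 0.9729;  e^(−rT) = e^(−0.027·0.5) = 0.9866
N(d₁) = N(-0.52) = 0.3015;  N(d₂) = N(-0.62) = 0.2676
C = 229·0.9729·0.3015 − 239·0.9866·0.2676 = 67.1724 − 63.0994 = 4.0730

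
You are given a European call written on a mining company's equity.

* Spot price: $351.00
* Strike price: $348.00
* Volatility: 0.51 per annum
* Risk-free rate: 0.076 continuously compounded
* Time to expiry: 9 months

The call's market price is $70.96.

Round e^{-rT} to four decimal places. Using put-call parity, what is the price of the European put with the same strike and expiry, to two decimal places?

$48.68

e^(−rT) = e^(−0.076·0.75) = 0.9446
Put-call parity: C − P = S − K·e^(−rT) = 351 − 348·0.9446 = 351 − 328.7208 = 22.2792
P = C − (C − P) = 70.96 − (22.2792) = 48.6808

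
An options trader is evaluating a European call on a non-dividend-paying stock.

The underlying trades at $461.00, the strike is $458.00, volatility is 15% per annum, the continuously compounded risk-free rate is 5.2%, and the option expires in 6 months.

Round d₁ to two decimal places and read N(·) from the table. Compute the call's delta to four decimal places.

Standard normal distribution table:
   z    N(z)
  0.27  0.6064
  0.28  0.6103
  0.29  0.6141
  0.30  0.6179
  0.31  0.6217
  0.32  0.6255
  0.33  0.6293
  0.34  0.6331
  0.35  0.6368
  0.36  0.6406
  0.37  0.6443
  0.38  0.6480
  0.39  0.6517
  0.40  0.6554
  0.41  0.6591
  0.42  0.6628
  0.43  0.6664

0.6406

T = 0.5;  σ√T = 0.1061
ln(S/K) + (r + σ²/2)T = ln(461/458) + (0.052 + 0.15²/2)·0.5 = 0.0065 + 0.0316 = 0.0382
d₁ = 0.0382 / 0.1061 = 0.3597 ≈ 0.36
N(d₁) = N(0.36) = 0.6406
Δ_call = N(d₁) = 0.6406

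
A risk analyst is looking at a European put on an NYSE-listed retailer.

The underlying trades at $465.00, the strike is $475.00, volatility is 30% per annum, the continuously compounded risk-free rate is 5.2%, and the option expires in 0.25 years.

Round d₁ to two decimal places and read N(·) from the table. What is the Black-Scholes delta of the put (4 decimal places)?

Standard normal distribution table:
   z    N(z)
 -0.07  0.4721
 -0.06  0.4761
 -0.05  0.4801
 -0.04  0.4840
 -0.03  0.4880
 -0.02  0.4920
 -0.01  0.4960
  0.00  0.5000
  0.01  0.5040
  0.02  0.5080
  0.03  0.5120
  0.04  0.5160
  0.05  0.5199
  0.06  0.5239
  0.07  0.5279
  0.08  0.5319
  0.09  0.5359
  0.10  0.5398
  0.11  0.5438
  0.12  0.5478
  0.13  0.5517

σ√T = 0.3 × 0.5000 = 0.1500
d₁ = [ln(465/475) + (0.052 + 0.3²/2)·0.25] / 0.1500 = [-0.0213 + 0.0243] / 0.1500 = 0.0198 → 0.02
N(d₁) = N(0.02) = 0.5080
Δ_put = N(d₁) − 1 = 0.5080 − 1 = -0.4920

-0.4920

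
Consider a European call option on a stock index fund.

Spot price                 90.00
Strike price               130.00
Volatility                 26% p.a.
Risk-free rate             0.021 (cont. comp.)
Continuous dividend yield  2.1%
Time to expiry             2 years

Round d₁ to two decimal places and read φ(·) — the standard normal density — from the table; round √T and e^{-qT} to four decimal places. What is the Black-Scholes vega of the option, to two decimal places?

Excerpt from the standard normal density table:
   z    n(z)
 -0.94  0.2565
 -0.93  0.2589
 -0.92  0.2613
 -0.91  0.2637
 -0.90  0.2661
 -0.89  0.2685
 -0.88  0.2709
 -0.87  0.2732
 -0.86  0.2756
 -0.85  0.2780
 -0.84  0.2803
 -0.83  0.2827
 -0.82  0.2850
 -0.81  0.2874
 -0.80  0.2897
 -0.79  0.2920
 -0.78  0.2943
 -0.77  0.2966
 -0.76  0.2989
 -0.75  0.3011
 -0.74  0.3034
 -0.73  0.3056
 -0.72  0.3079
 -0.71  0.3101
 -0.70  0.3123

T = 2;  σ√T = 0.3677
d₁ = [ln(90/130) + (0.021 − 0.021 + ½·0.26²)·2] / (σ√T) = (-0.3677 + 0.0676) / 0.3677 = -0.8162 ⇒ -0.82
√T = √2 = 1.4142
φ(d₁) = φ(-0.82) = 0.2850
e^(−qT) = e^(−0.021·2) = 0.9589
vega = S·e^(−qT)·φ(d₁)·√T = 90·0.9589·0.2850·1.4142 = 34.7834
(The put has the same vega.)

34.78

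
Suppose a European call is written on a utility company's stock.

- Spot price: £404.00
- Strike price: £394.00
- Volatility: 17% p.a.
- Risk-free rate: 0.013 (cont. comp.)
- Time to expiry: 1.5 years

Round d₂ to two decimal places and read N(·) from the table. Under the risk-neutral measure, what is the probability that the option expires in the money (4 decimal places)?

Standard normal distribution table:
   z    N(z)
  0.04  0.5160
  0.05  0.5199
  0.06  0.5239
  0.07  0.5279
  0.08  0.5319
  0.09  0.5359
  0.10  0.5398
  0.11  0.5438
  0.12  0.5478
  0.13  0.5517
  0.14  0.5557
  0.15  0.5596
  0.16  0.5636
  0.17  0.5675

0.5438

σ√T = 0.17 × 1.2247 = 0.2082
d₁ = [ln(404/394) + (0.013 + ½·0.17²)·1.5] / (σ√T) = (0.0251 + 0.0412) / 0.2082 = 0.3181 ⇒ 0.32
d₂ = 0.3181 − 0.2082 = 0.1099 ⇒ 0.11
Risk-neutral Pr[S_T > K] = N(d₂) = N(0.11) = 0.5438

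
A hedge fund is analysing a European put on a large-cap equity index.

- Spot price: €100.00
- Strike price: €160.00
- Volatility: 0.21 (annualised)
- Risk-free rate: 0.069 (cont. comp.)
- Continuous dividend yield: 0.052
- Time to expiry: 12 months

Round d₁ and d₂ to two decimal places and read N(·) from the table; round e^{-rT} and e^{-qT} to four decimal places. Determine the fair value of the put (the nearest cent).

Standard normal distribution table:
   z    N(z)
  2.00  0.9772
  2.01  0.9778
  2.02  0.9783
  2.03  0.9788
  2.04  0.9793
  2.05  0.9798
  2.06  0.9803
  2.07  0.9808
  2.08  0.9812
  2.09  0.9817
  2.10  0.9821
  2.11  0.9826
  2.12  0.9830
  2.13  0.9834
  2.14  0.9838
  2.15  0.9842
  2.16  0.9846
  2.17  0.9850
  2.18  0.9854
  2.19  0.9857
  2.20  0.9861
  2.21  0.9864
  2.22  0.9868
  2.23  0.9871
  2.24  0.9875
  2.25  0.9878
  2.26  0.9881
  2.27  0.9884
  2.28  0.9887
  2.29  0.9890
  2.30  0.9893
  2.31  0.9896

σ√T = 0.21 × 1.0000 = 0.2100
d₁ = [ln(100/160) + (0.069 − 0.052 + 0.21²/2)·1] / 0.2100 = [-0.4700 + 0.0391] / 0.2100 = -2.0522 ⇒ -2.05
d₂ = d₁ − σ√T = -2.0522 − 0.2100 = -2.2622 ⇒ -2.26
e^(−qT) = e^(−0.052·1) = 0.9493;  e^(−rT) = e^(−0.069·1) = 0.9333
P = 160·0.9333·N(2.26) − 100·0.9493·N(2.05) = 160·0.9333·0.9881 − 100·0.9493·0.9798 = 147.5510 − 93.0124 = 54.5386

€54.54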